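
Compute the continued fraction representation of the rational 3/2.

[1; 2]

Run the Euclidean algorithm on 3 and 2; the successive quotients are the partial quotients a_0, a_1, ... (each step inverts the fractional part left over by the previous one):
  3 = 1*2 + 1, so a_0 = 1.
  2 = 2*1 + 0, so a_1 = 2.
The remainder reaches 0 after 2 divisions, so the expansion has 2 partial quotients, read off in order.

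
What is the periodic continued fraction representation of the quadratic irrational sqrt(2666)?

[51; (1, 1, 1, 2, 1, 1, 1, 102)]

Write x_i = (sqrt(2666) + m_i)/d_i with (m_0, d_0) = (0, 1). a_0 = floor(sqrt(2666)) = 51, since 51^2 = 2601 <= 2666 < 2704 = 52^2.
Iterate m_{i+1} = d_i*a_i - m_i, d_{i+1} = (2666 - m_{i+1}^2)/d_i, a_{i+1} = floor((a_0 + m_{i+1})/d_{i+1}):
  m_1 = 1*51 - 0 = 51, d_1 = (2666 - 51^2)/1 = 65/1 = 65, a_1 = floor((51 + 51)/65) = 1.
  m_2 = 65*1 - 51 = 14, d_2 = (2666 - 14^2)/65 = 2470/65 = 38, a_2 = floor((51 + 14)/38) = 1.
  m_3 = 38*1 - 14 = 24, d_3 = (2666 - 24^2)/38 = 2090/38 = 55, a_3 = floor((51 + 24)/55) = 1.
  m_4 = 55*1 - 24 = 31, d_4 = (2666 - 31^2)/55 = 1705/55 = 31, a_4 = floor((51 + 31)/31) = 2.
  m_5 = 31*2 - 31 = 31, d_5 = (2666 - 31^2)/31 = 1705/31 = 55, a_5 = floor((51 + 31)/55) = 1.
  m_6 = 55*1 - 31 = 24, d_6 = (2666 - 24^2)/55 = 2090/55 = 38, a_6 = floor((51 + 24)/38) = 1.
  m_7 = 38*1 - 24 = 14, d_7 = (2666 - 14^2)/38 = 2470/38 = 65, a_7 = floor((51 + 14)/65) = 1.
  m_8 = 65*1 - 14 = 51, d_8 = (2666 - 51^2)/65 = 65/65 = 1, a_8 = floor((51 + 51)/1) = 102.
  m_9 = 1*102 - 51 = 51, d_9 = (2666 - 51^2)/1 = 65/1 = 65: (m_9, d_9) = (m_1, d_1) = (51, 65), so from here the quotients repeat a_1, ..., a_8; the period length is 8.
Hence the expansion of sqrt(2666) is a_0 = 51 followed by the repeating block 1, 1, 1, 2, 1, 1, 1, 102 (period 8).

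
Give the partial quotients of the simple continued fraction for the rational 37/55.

Run the Euclidean algorithm on 37 and 55; the successive quotients are the partial quotients a_0, a_1, ... (each step inverts the fractional part left over by the previous one):
  37 = 0*55 + 37, so a_0 = 0.
  55 = 1*37 + 18, so a_1 = 1.
  37 = 2*18 + 1, so a_2 = 2.
  18 = 18*1 + 0, so a_3 = 18.
The remainder reaches 0 after 4 divisions, so the expansion has 4 partial quotients, read off in order.

[0; 1, 2, 18]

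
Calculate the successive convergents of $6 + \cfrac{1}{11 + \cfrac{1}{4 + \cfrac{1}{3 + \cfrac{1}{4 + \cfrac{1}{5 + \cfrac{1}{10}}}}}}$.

Using the convergent recurrence p_i = a_i*p_{i-1} + p_{i-2}, q_i = a_i*q_{i-1} + q_{i-2} with p_{-2}=0, p_{-1}=1, q_{-2}=1, q_{-1}=0:
  i=0: a_0=6, p_0 = 6*1 + 0 = 6, q_0 = 6*0 + 1 = 1.
  i=1: a_1=11, p_1 = 11*6 + 1 = 67, q_1 = 11*1 + 0 = 11.
  i=2: a_2=4, p_2 = 4*67 + 6 = 274, q_2 = 4*11 + 1 = 45.
  i=3: a_3=3, p_3 = 3*274 + 67 = 889, q_3 = 3*45 + 11 = 146.
  i=4: a_4=4, p_4 = 4*889 + 274 = 3830, q_4 = 4*146 + 45 = 629.
  i=5: a_5=5, p_5 = 5*3830 + 889 = 20039, q_5 = 5*629 + 146 = 3291.
  i=6: a_6=10, p_6 = 10*20039 + 3830 = 204220, q_6 = 10*3291 + 629 = 33539.

6/1, 67/11, 274/45, 889/146, 3830/629, 20039/3291, 204220/33539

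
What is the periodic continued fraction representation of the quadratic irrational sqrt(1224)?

[34; (1, 68)]

Write x_i = (sqrt(1224) + m_i)/d_i with (m_0, d_0) = (0, 1). a_0 = floor(sqrt(1224)) = 34, since 34^2 = 1156 <= 1224 < 1225 = 35^2.
Iterate m_{i+1} = d_i*a_i - m_i, d_{i+1} = (1224 - m_{i+1}^2)/d_i, a_{i+1} = floor((a_0 + m_{i+1})/d_{i+1}):
  m_1 = 1*34 - 0 = 34, d_1 = (1224 - 34^2)/1 = 68/1 = 68, a_1 = floor((34 + 34)/68) = 1.
  m_2 = 68*1 - 34 = 34, d_2 = (1224 - 34^2)/68 = 68/68 = 1, a_2 = floor((34 + 34)/1) = 68.
  m_3 = 1*68 - 34 = 34, d_3 = (1224 - 34^2)/1 = 68/1 = 68: (m_3, d_3) = (m_1, d_1) = (34, 68), so from here the quotients repeat a_1, a_2; the period length is 2.
Hence the expansion of sqrt(1224) is a_0 = 34 followed by the repeating block 1, 68 (period 2).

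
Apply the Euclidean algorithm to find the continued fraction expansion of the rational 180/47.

[3; 1, 4, 1, 7]

Run the Euclidean algorithm on 180 and 47; the successive quotients are the partial quotients a_0, a_1, ... (each step inverts the fractional part left over by the previous one):
  180 = 3*47 + 39, so a_0 = 3.
  47 = 1*39 + 8, so a_1 = 1.
  39 = 4*8 + 7, so a_2 = 4.
  8 = 1*7 + 1, so a_3 = 1.
  7 = 7*1 + 0, so a_4 = 7.
The remainder reaches 0 after 5 divisions, so the expansion has 5 partial quotients, read off in order.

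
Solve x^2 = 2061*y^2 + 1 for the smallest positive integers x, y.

(x, y) = (5848201, 128820)

First expand sqrt(2061) as a continued fraction. With x_i = (sqrt(2061) + m_i)/d_i and (m_0, d_0) = (0, 1): a_0 = floor(sqrt(2061)) = 45, since 45^2 = 2025 <= 2061 < 2116 = 46^2.
Iterate m_{i+1} = d_i*a_i - m_i, d_{i+1} = (2061 - m_{i+1}^2)/d_i, a_{i+1} = floor((a_0 + m_{i+1})/d_{i+1}):
  m_1 = 1*45 - 0 = 45, d_1 = (2061 - 45^2)/1 = 36/1 = 36, a_1 = floor((45 + 45)/36) = 2.
  m_2 = 36*2 - 45 = 27, d_2 = (2061 - 27^2)/36 = 1332/36 = 37, a_2 = floor((45 + 27)/37) = 1.
  m_3 = 37*1 - 27 = 10, d_3 = (2061 - 10^2)/37 = 1961/37 = 53, a_3 = floor((45 + 10)/53) = 1.
  m_4 = 53*1 - 10 = 43, d_4 = (2061 - 43^2)/53 = 212/53 = 4, a_4 = floor((45 + 43)/4) = 22.
  m_5 = 4*22 - 43 = 45, d_5 = (2061 - 45^2)/4 = 36/4 = 9, a_5 = floor((45 + 45)/9) = 10.
  m_6 = 9*10 - 45 = 45, d_6 = (2061 - 45^2)/9 = 36/9 = 4, a_6 = floor((45 + 45)/4) = 22.
  m_7 = 4*22 - 45 = 43, d_7 = (2061 - 43^2)/4 = 212/4 = 53, a_7 = floor((45 + 43)/53) = 1.
  m_8 = 53*1 - 43 = 10, d_8 = (2061 - 10^2)/53 = 1961/53 = 37, a_8 = floor((45 + 10)/37) = 1.
  m_9 = 37*1 - 10 = 27, d_9 = (2061 - 27^2)/37 = 1332/37 = 36, a_9 = floor((45 + 27)/36) = 2.
  m_10 = 36*2 - 27 = 45, d_10 = (2061 - 45^2)/36 = 36/36 = 1, a_10 = floor((45 + 45)/1) = 90.
  m_11 = 1*90 - 45 = 45, d_11 = (2061 - 45^2)/1 = 36/1 = 36: (m_11, d_11) = (m_1, d_1) = (45, 36), so from here the quotients repeat a_1, ..., a_10; the period length is 10.
So sqrt(2061) = [45; (2, 1, 1, 22, 10, 22, 1, 1, 2, 90)] with period length k = 10.
k is even, so the fundamental solution of x^2 - 2061y^2 = 1 is (p_{k-1}, q_{k-1}) = (p_9, q_9); compute convergents through index 9.
Convergents (p_i = a_i*p_{i-1} + p_{i-2}, q_i = a_i*q_{i-1} + q_{i-2} with p_{-2}=0, p_{-1}=1, q_{-2}=1, q_{-1}=0):
  i=0: a_0=45, p_0 = 45*1 + 0 = 45, q_0 = 45*0 + 1 = 1.
  i=1: a_1=2, p_1 = 2*45 + 1 = 91, q_1 = 2*1 + 0 = 2.
  i=2: a_2=1, p_2 = 1*91 + 45 = 136, q_2 = 1*2 + 1 = 3.
  i=3: a_3=1, p_3 = 1*136 + 91 = 227, q_3 = 1*3 + 2 = 5.
  i=4: a_4=22, p_4 = 22*227 + 136 = 5130, q_4 = 22*5 + 3 = 113.
  i=5: a_5=10, p_5 = 10*5130 + 227 = 51527, q_5 = 10*113 + 5 = 1135.
  i=6: a_6=22, p_6 = 22*51527 + 5130 = 1138724, q_6 = 22*1135 + 113 = 25083.
  i=7: a_7=1, p_7 = 1*1138724 + 51527 = 1190251, q_7 = 1*25083 + 1135 = 26218.
  i=8: a_8=1, p_8 = 1*1190251 + 1138724 = 2328975, q_8 = 1*26218 + 25083 = 51301.
  i=9: a_9=2, p_9 = 2*2328975 + 1190251 = 5848201, q_9 = 2*51301 + 26218 = 128820.
Check: 5848201^2 - 2061*128820^2 = 34201454936401 - 34201454936400 = 1, so (x, y) = (5848201, 128820) solves the equation, and by the theorem it is the least positive solution.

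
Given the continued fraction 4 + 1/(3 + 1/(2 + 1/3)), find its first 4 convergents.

Using the convergent recurrence p_i = a_i*p_{i-1} + p_{i-2}, q_i = a_i*q_{i-1} + q_{i-2} with p_{-2}=0, p_{-1}=1, q_{-2}=1, q_{-1}=0:
  i=0: a_0=4, p_0 = 4*1 + 0 = 4, q_0 = 4*0 + 1 = 1.
  i=1: a_1=3, p_1 = 3*4 + 1 = 13, q_1 = 3*1 + 0 = 3.
  i=2: a_2=2, p_2 = 2*13 + 4 = 30, q_2 = 2*3 + 1 = 7.
  i=3: a_3=3, p_3 = 3*30 + 13 = 103, q_3 = 3*7 + 3 = 24.

4/1, 13/3, 30/7, 103/24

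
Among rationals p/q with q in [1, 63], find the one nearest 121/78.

76/49

Expand x = 121/78 as a continued fraction with the Euclidean algorithm:
  121 = 1*78 + 43, so a_0 = 1.
  78 = 1*43 + 35, so a_1 = 1.
  43 = 1*35 + 8, so a_2 = 1.
  35 = 4*8 + 3, so a_3 = 4.
  8 = 2*3 + 2, so a_4 = 2.
  3 = 1*2 + 1, so a_5 = 1.
  2 = 2*1 + 0, so a_6 = 2.
so x = [1; 1, 1, 4, 2, 1, 2].
Convergents (p_i = a_i*p_{i-1} + p_{i-2}, q_i = a_i*q_{i-1} + q_{i-2} with p_{-2}=0, p_{-1}=1, q_{-2}=1, q_{-1}=0), until the denominator exceeds 63:
  i=0: a_0=1, p_0 = 1*1 + 0 = 1, q_0 = 1*0 + 1 = 1.
  i=1: a_1=1, p_1 = 1*1 + 1 = 2, q_1 = 1*1 + 0 = 1.
  i=2: a_2=1, p_2 = 1*2 + 1 = 3, q_2 = 1*1 + 1 = 2.
  i=3: a_3=4, p_3 = 4*3 + 2 = 14, q_3 = 4*2 + 1 = 9.
  i=4: a_4=2, p_4 = 2*14 + 3 = 31, q_4 = 2*9 + 2 = 20.
  i=5: a_5=1, p_5 = 1*31 + 14 = 45, q_5 = 1*20 + 9 = 29.
  i=6: a_6=2, p_6 = 2*45 + 31 = 121, q_6 = 2*29 + 20 = 78.
q_6 = 78 > 63, so the last convergent with denominator <= 63 is p_5/q_5 = 45/29.
The closest fraction with denominator <= 63 is either p_5/q_5 or the intermediate fraction (k*p_5 + p_4)/(k*q_5 + q_4) with the largest k >= 1 whose denominator stays <= 63; these approach x as k grows, and every other convergent or intermediate fraction in range is farther away.
Largest k: floor((63 - q_4)/q_5) = floor((63 - 20)/29) = 1.
That gives (1*45 + 31)/(1*29 + 20) = 76/49.
Compare the errors: |x - 45/29| = |121*29 - 45*78|/(78*29) = 1/2262, and |x - 76/49| = |121*49 - 76*78|/(78*49) = 1/3822.
Cross-multiplying, 1*2262 = 2262 < 3822 = 1*3822, so 1/3822 is smaller: the intermediate fraction 76/49 is closer to x than 45/29.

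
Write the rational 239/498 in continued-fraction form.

Run the Euclidean algorithm on 239 and 498; the successive quotients are the partial quotients a_0, a_1, ... (each step inverts the fractional part left over by the previous one):
  239 = 0*498 + 239, so a_0 = 0.
  498 = 2*239 + 20, so a_1 = 2.
  239 = 11*20 + 19, so a_2 = 11.
  20 = 1*19 + 1, so a_3 = 1.
  19 = 19*1 + 0, so a_4 = 19.
The remainder reaches 0 after 5 divisions, so the expansion has 5 partial quotients, read off in order.

[0; 2, 11, 1, 19]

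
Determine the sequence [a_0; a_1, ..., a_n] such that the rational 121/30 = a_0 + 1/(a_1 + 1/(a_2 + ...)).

Run the Euclidean algorithm on 121 and 30; the successive quotients are the partial quotients a_0, a_1, ... (each step inverts the fractional part left over by the previous one):
  121 = 4*30 + 1, so a_0 = 4.
  30 = 30*1 + 0, so a_1 = 30.
The remainder reaches 0 after 2 divisions, so the expansion has 2 partial quotients, read off in order.

[4; 30]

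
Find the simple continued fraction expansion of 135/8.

Run the Euclidean algorithm on 135 and 8; the successive quotients are the partial quotients a_0, a_1, ... (each step inverts the fractional part left over by the previous one):
  135 = 16*8 + 7, so a_0 = 16.
  8 = 1*7 + 1, so a_1 = 1.
  7 = 7*1 + 0, so a_2 = 7.
The remainder reaches 0 after 3 divisions, so the expansion has 3 partial quotients, read off in order.

[16; 1, 7]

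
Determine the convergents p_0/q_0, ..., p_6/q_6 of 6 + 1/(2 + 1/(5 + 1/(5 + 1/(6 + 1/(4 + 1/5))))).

6/1, 13/2, 71/11, 368/57, 2279/353, 9484/1469, 49699/7698

Using the convergent recurrence p_i = a_i*p_{i-1} + p_{i-2}, q_i = a_i*q_{i-1} + q_{i-2} with p_{-2}=0, p_{-1}=1, q_{-2}=1, q_{-1}=0:
  i=0: a_0=6, p_0 = 6*1 + 0 = 6, q_0 = 6*0 + 1 = 1.
  i=1: a_1=2, p_1 = 2*6 + 1 = 13, q_1 = 2*1 + 0 = 2.
  i=2: a_2=5, p_2 = 5*13 + 6 = 71, q_2 = 5*2 + 1 = 11.
  i=3: a_3=5, p_3 = 5*71 + 13 = 368, q_3 = 5*11 + 2 = 57.
  i=4: a_4=6, p_4 = 6*368 + 71 = 2279, q_4 = 6*57 + 11 = 353.
  i=5: a_5=4, p_5 = 4*2279 + 368 = 9484, q_5 = 4*353 + 57 = 1469.
  i=6: a_6=5, p_6 = 5*9484 + 2279 = 49699, q_6 = 5*1469 + 353 = 7698.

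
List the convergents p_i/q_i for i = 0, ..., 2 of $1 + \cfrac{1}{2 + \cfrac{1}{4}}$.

1/1, 3/2, 13/9

Using the convergent recurrence p_i = a_i*p_{i-1} + p_{i-2}, q_i = a_i*q_{i-1} + q_{i-2} with p_{-2}=0, p_{-1}=1, q_{-2}=1, q_{-1}=0:
  i=0: a_0=1, p_0 = 1*1 + 0 = 1, q_0 = 1*0 + 1 = 1.
  i=1: a_1=2, p_1 = 2*1 + 1 = 3, q_1 = 2*1 + 0 = 2.
  i=2: a_2=4, p_2 = 4*3 + 1 = 13, q_2 = 4*2 + 1 = 9.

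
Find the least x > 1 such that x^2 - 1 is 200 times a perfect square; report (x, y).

(x, y) = (99, 7)

First expand sqrt(200) as a continued fraction. With x_i = (sqrt(200) + m_i)/d_i and (m_0, d_0) = (0, 1): a_0 = floor(sqrt(200)) = 14, since 14^2 = 196 <= 200 < 225 = 15^2.
Iterate m_{i+1} = d_i*a_i - m_i, d_{i+1} = (200 - m_{i+1}^2)/d_i, a_{i+1} = floor((a_0 + m_{i+1})/d_{i+1}):
  m_1 = 1*14 - 0 = 14, d_1 = (200 - 14^2)/1 = 4/1 = 4, a_1 = floor((14 + 14)/4) = 7.
  m_2 = 4*7 - 14 = 14, d_2 = (200 - 14^2)/4 = 4/4 = 1, a_2 = floor((14 + 14)/1) = 28.
  m_3 = 1*28 - 14 = 14, d_3 = (200 - 14^2)/1 = 4/1 = 4: (m_3, d_3) = (m_1, d_1) = (14, 4), so from here the quotients repeat a_1, a_2; the period length is 2.
So sqrt(200) = [14; (7, 28)] with period length k = 2.
k is even, so the fundamental solution of x^2 - 200y^2 = 1 is (p_{k-1}, q_{k-1}) = (p_1, q_1); compute convergents through index 1.
Convergents (p_i = a_i*p_{i-1} + p_{i-2}, q_i = a_i*q_{i-1} + q_{i-2} with p_{-2}=0, p_{-1}=1, q_{-2}=1, q_{-1}=0):
  i=0: a_0=14, p_0 = 14*1 + 0 = 14, q_0 = 14*0 + 1 = 1.
  i=1: a_1=7, p_1 = 7*14 + 1 = 99, q_1 = 7*1 + 0 = 7.
Check: 99^2 - 200*7^2 = 9801 - 9800 = 1, so (x, y) = (99, 7) solves the equation, and by the theorem it is the least positive solution.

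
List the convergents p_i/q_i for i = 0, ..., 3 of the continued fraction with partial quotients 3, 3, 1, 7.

3/1, 10/3, 13/4, 101/31

Using the convergent recurrence p_i = a_i*p_{i-1} + p_{i-2}, q_i = a_i*q_{i-1} + q_{i-2} with p_{-2}=0, p_{-1}=1, q_{-2}=1, q_{-1}=0:
  i=0: a_0=3, p_0 = 3*1 + 0 = 3, q_0 = 3*0 + 1 = 1.
  i=1: a_1=3, p_1 = 3*3 + 1 = 10, q_1 = 3*1 + 0 = 3.
  i=2: a_2=1, p_2 = 1*10 + 3 = 13, q_2 = 1*3 + 1 = 4.
  i=3: a_3=7, p_3 = 7*13 + 10 = 101, q_3 = 7*4 + 3 = 31.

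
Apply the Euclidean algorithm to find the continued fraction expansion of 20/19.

Run the Euclidean algorithm on 20 and 19; the successive quotients are the partial quotients a_0, a_1, ... (each step inverts the fractional part left over by the previous one):
  20 = 1*19 + 1, so a_0 = 1.
  19 = 19*1 + 0, so a_1 = 19.
The remainder reaches 0 after 2 divisions, so the expansion has 2 partial quotients, read off in order.

[1; 19]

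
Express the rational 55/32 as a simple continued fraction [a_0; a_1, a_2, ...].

[1; 1, 2, 1, 1, 4]

Run the Euclidean algorithm on 55 and 32; the successive quotients are the partial quotients a_0, a_1, ... (each step inverts the fractional part left over by the previous one):
  55 = 1*32 + 23, so a_0 = 1.
  32 = 1*23 + 9, so a_1 = 1.
  23 = 2*9 + 5, so a_2 = 2.
  9 = 1*5 + 4, so a_3 = 1.
  5 = 1*4 + 1, so a_4 = 1.
  4 = 4*1 + 0, so a_5 = 4.
The remainder reaches 0 after 6 divisions, so the expansion has 6 partial quotients, read off in order.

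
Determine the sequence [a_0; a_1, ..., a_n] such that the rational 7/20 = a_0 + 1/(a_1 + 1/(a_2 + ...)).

Run the Euclidean algorithm on 7 and 20; the successive quotients are the partial quotients a_0, a_1, ... (each step inverts the fractional part left over by the previous one):
  7 = 0*20 + 7, so a_0 = 0.
  20 = 2*7 + 6, so a_1 = 2.
  7 = 1*6 + 1, so a_2 = 1.
  6 = 6*1 + 0, so a_3 = 6.
The remainder reaches 0 after 4 divisions, so the expansion has 4 partial quotients, read off in order.

[0; 2, 1, 6]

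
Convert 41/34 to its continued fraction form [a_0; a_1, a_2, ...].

Run the Euclidean algorithm on 41 and 34; the successive quotients are the partial quotients a_0, a_1, ... (each step inverts the fractional part left over by the previous one):
  41 = 1*34 + 7, so a_0 = 1.
  34 = 4*7 + 6, so a_1 = 4.
  7 = 1*6 + 1, so a_2 = 1.
  6 = 6*1 + 0, so a_3 = 6.
The remainder reaches 0 after 4 divisions, so the expansion has 4 partial quotients, read off in order.

[1; 4, 1, 6]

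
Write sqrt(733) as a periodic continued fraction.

[27; (13, 1, 1, 13, 54)]

Write x_i = (sqrt(733) + m_i)/d_i with (m_0, d_0) = (0, 1). a_0 = floor(sqrt(733)) = 27, since 27^2 = 729 <= 733 < 784 = 28^2.
Iterate m_{i+1} = d_i*a_i - m_i, d_{i+1} = (733 - m_{i+1}^2)/d_i, a_{i+1} = floor((a_0 + m_{i+1})/d_{i+1}):
  m_1 = 1*27 - 0 = 27, d_1 = (733 - 27^2)/1 = 4/1 = 4, a_1 = floor((27 + 27)/4) = 13.
  m_2 = 4*13 - 27 = 25, d_2 = (733 - 25^2)/4 = 108/4 = 27, a_2 = floor((27 + 25)/27) = 1.
  m_3 = 27*1 - 25 = 2, d_3 = (733 - 2^2)/27 = 729/27 = 27, a_3 = floor((27 + 2)/27) = 1.
  m_4 = 27*1 - 2 = 25, d_4 = (733 - 25^2)/27 = 108/27 = 4, a_4 = floor((27 + 25)/4) = 13.
  m_5 = 4*13 - 25 = 27, d_5 = (733 - 27^2)/4 = 4/4 = 1, a_5 = floor((27 + 27)/1) = 54.
  m_6 = 1*54 - 27 = 27, d_6 = (733 - 27^2)/1 = 4/1 = 4: (m_6, d_6) = (m_1, d_1) = (27, 4), so from here the quotients repeat a_1, ..., a_5; the period length is 5.
Hence the expansion of sqrt(733) is a_0 = 27 followed by the repeating block 13, 1, 1, 13, 54 (period 5).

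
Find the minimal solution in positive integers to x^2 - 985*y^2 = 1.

First expand sqrt(985) as a continued fraction. With x_i = (sqrt(985) + m_i)/d_i and (m_0, d_0) = (0, 1): a_0 = floor(sqrt(985)) = 31, since 31^2 = 961 <= 985 < 1024 = 32^2.
Iterate m_{i+1} = d_i*a_i - m_i, d_{i+1} = (985 - m_{i+1}^2)/d_i, a_{i+1} = floor((a_0 + m_{i+1})/d_{i+1}):
  m_1 = 1*31 - 0 = 31, d_1 = (985 - 31^2)/1 = 24/1 = 24, a_1 = floor((31 + 31)/24) = 2.
  m_2 = 24*2 - 31 = 17, d_2 = (985 - 17^2)/24 = 696/24 = 29, a_2 = floor((31 + 17)/29) = 1.
  m_3 = 29*1 - 17 = 12, d_3 = (985 - 12^2)/29 = 841/29 = 29, a_3 = floor((31 + 12)/29) = 1.
  m_4 = 29*1 - 12 = 17, d_4 = (985 - 17^2)/29 = 696/29 = 24, a_4 = floor((31 + 17)/24) = 2.
  m_5 = 24*2 - 17 = 31, d_5 = (985 - 31^2)/24 = 24/24 = 1, a_5 = floor((31 + 31)/1) = 62.
  m_6 = 1*62 - 31 = 31, d_6 = (985 - 31^2)/1 = 24/1 = 24: (m_6, d_6) = (m_1, d_1) = (31, 24), so from here the quotients repeat a_1, ..., a_5; the period length is 5.
So sqrt(985) = [31; (2, 1, 1, 2, 62)] with period length k = 5.
k is odd, so (p_{k-1}, q_{k-1}) only solves x^2 - 985y^2 = -1 and the fundamental solution of x^2 - 985y^2 = 1 is (p_{2k-1}, q_{2k-1}) = (p_9, q_9); compute convergents through index 9, running through the period twice.
Convergents (p_i = a_i*p_{i-1} + p_{i-2}, q_i = a_i*q_{i-1} + q_{i-2} with p_{-2}=0, p_{-1}=1, q_{-2}=1, q_{-1}=0):
  i=0: a_0=31, p_0 = 31*1 + 0 = 31, q_0 = 31*0 + 1 = 1.
  i=1: a_1=2, p_1 = 2*31 + 1 = 63, q_1 = 2*1 + 0 = 2.
  i=2: a_2=1, p_2 = 1*63 + 31 = 94, q_2 = 1*2 + 1 = 3.
  i=3: a_3=1, p_3 = 1*94 + 63 = 157, q_3 = 1*3 + 2 = 5.
  i=4: a_4=2, p_4 = 2*157 + 94 = 408, q_4 = 2*5 + 3 = 13.
  i=5: a_5=62, p_5 = 62*408 + 157 = 25453, q_5 = 62*13 + 5 = 811.
  i=6: a_6=2, p_6 = 2*25453 + 408 = 51314, q_6 = 2*811 + 13 = 1635.
  i=7: a_7=1, p_7 = 1*51314 + 25453 = 76767, q_7 = 1*1635 + 811 = 2446.
  i=8: a_8=1, p_8 = 1*76767 + 51314 = 128081, q_8 = 1*2446 + 1635 = 4081.
  i=9: a_9=2, p_9 = 2*128081 + 76767 = 332929, q_9 = 2*4081 + 2446 = 10608.
Indeed p_4^2 - 985*q_4^2 = 166464 - 166465 = -1, not +1.
Check: 332929^2 - 985*10608^2 = 110841719041 - 110841719040 = 1, so (x, y) = (332929, 10608) solves the equation, and by the theorem it is the least positive solution.

(x, y) = (332929, 10608)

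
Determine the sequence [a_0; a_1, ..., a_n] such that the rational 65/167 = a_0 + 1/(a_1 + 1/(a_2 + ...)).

Run the Euclidean algorithm on 65 and 167; the successive quotients are the partial quotients a_0, a_1, ... (each step inverts the fractional part left over by the previous one):
  65 = 0*167 + 65, so a_0 = 0.
  167 = 2*65 + 37, so a_1 = 2.
  65 = 1*37 + 28, so a_2 = 1.
  37 = 1*28 + 9, so a_3 = 1.
  28 = 3*9 + 1, so a_4 = 3.
  9 = 9*1 + 0, so a_5 = 9.
The remainder reaches 0 after 6 divisions, so the expansion has 6 partial quotients, read off in order.

[0; 2, 1, 1, 3, 9]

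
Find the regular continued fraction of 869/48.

[18; 9, 1, 1, 2]

Run the Euclidean algorithm on 869 and 48; the successive quotients are the partial quotients a_0, a_1, ... (each step inverts the fractional part left over by the previous one):
  869 = 18*48 + 5, so a_0 = 18.
  48 = 9*5 + 3, so a_1 = 9.
  5 = 1*3 + 2, so a_2 = 1.
  3 = 1*2 + 1, so a_3 = 1.
  2 = 2*1 + 0, so a_4 = 2.
The remainder reaches 0 after 5 divisions, so the expansion has 5 partial quotients, read off in order.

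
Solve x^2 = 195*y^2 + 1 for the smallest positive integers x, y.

(x, y) = (14, 1)

First expand sqrt(195) as a continued fraction. With x_i = (sqrt(195) + m_i)/d_i and (m_0, d_0) = (0, 1): a_0 = floor(sqrt(195)) = 13, since 13^2 = 169 <= 195 < 196 = 14^2.
Iterate m_{i+1} = d_i*a_i - m_i, d_{i+1} = (195 - m_{i+1}^2)/d_i, a_{i+1} = floor((a_0 + m_{i+1})/d_{i+1}):
  m_1 = 1*13 - 0 = 13, d_1 = (195 - 13^2)/1 = 26/1 = 26, a_1 = floor((13 + 13)/26) = 1.
  m_2 = 26*1 - 13 = 13, d_2 = (195 - 13^2)/26 = 26/26 = 1, a_2 = floor((13 + 13)/1) = 26.
  m_3 = 1*26 - 13 = 13, d_3 = (195 - 13^2)/1 = 26/1 = 26: (m_3, d_3) = (m_1, d_1) = (13, 26), so from here the quotients repeat a_1, a_2; the period length is 2.
So sqrt(195) = [13; (1, 26)] with period length k = 2.
k is even, so the fundamental solution of x^2 - 195y^2 = 1 is (p_{k-1}, q_{k-1}) = (p_1, q_1); compute convergents through index 1.
Convergents (p_i = a_i*p_{i-1} + p_{i-2}, q_i = a_i*q_{i-1} + q_{i-2} with p_{-2}=0, p_{-1}=1, q_{-2}=1, q_{-1}=0):
  i=0: a_0=13, p_0 = 13*1 + 0 = 13, q_0 = 13*0 + 1 = 1.
  i=1: a_1=1, p_1 = 1*13 + 1 = 14, q_1 = 1*1 + 0 = 1.
Check: 14^2 - 195*1^2 = 196 - 195 = 1, so (x, y) = (14, 1) solves the equation, and by the theorem it is the least positive solution.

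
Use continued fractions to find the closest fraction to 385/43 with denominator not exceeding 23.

197/22

Expand x = 385/43 as a continued fraction with the Euclidean algorithm:
  385 = 8*43 + 41, so a_0 = 8.
  43 = 1*41 + 2, so a_1 = 1.
  41 = 20*2 + 1, so a_2 = 20.
  2 = 2*1 + 0, so a_3 = 2.
so x = [8; 1, 20, 2].
Convergents (p_i = a_i*p_{i-1} + p_{i-2}, q_i = a_i*q_{i-1} + q_{i-2} with p_{-2}=0, p_{-1}=1, q_{-2}=1, q_{-1}=0), until the denominator exceeds 23:
  i=0: a_0=8, p_0 = 8*1 + 0 = 8, q_0 = 8*0 + 1 = 1.
  i=1: a_1=1, p_1 = 1*8 + 1 = 9, q_1 = 1*1 + 0 = 1.
  i=2: a_2=20, p_2 = 20*9 + 8 = 188, q_2 = 20*1 + 1 = 21.
  i=3: a_3=2, p_3 = 2*188 + 9 = 385, q_3 = 2*21 + 1 = 43.
q_3 = 43 > 23, so the last convergent with denominator <= 23 is p_2/q_2 = 188/21.
The closest fraction with denominator <= 23 is either p_2/q_2 or the intermediate fraction (k*p_2 + p_1)/(k*q_2 + q_1) with the largest k >= 1 whose denominator stays <= 23; these approach x as k grows, and every other convergent or intermediate fraction in range is farther away.
Largest k: floor((23 - q_1)/q_2) = floor((23 - 1)/21) = 1.
That gives (1*188 + 9)/(1*21 + 1) = 197/22.
Compare the errors: |x - 188/21| = |385*21 - 188*43|/(43*21) = 1/903, and |x - 197/22| = |385*22 - 197*43|/(43*22) = 1/946.
Cross-multiplying, 1*903 = 903 < 946 = 1*946, so 1/946 is smaller: the intermediate fraction 197/22 is closer to x than 188/21.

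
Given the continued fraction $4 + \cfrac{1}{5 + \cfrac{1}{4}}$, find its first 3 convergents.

4/1, 21/5, 88/21

Using the convergent recurrence p_i = a_i*p_{i-1} + p_{i-2}, q_i = a_i*q_{i-1} + q_{i-2} with p_{-2}=0, p_{-1}=1, q_{-2}=1, q_{-1}=0:
  i=0: a_0=4, p_0 = 4*1 + 0 = 4, q_0 = 4*0 + 1 = 1.
  i=1: a_1=5, p_1 = 5*4 + 1 = 21, q_1 = 5*1 + 0 = 5.
  i=2: a_2=4, p_2 = 4*21 + 4 = 88, q_2 = 4*5 + 1 = 21.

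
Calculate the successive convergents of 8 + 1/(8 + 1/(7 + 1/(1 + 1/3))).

8/1, 65/8, 463/57, 528/65, 2047/252

Using the convergent recurrence p_i = a_i*p_{i-1} + p_{i-2}, q_i = a_i*q_{i-1} + q_{i-2} with p_{-2}=0, p_{-1}=1, q_{-2}=1, q_{-1}=0:
  i=0: a_0=8, p_0 = 8*1 + 0 = 8, q_0 = 8*0 + 1 = 1.
  i=1: a_1=8, p_1 = 8*8 + 1 = 65, q_1 = 8*1 + 0 = 8.
  i=2: a_2=7, p_2 = 7*65 + 8 = 463, q_2 = 7*8 + 1 = 57.
  i=3: a_3=1, p_3 = 1*463 + 65 = 528, q_3 = 1*57 + 8 = 65.
  i=4: a_4=3, p_4 = 3*528 + 463 = 2047, q_4 = 3*65 + 57 = 252.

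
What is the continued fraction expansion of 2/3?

Run the Euclidean algorithm on 2 and 3; the successive quotients are the partial quotients a_0, a_1, ... (each step inverts the fractional part left over by the previous one):
  2 = 0*3 + 2, so a_0 = 0.
  3 = 1*2 + 1, so a_1 = 1.
  2 = 2*1 + 0, so a_2 = 2.
The remainder reaches 0 after 3 divisions, so the expansion has 3 partial quotients, read off in order.

[0; 1, 2]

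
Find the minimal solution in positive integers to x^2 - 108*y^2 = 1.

First expand sqrt(108) as a continued fraction. With x_i = (sqrt(108) + m_i)/d_i and (m_0, d_0) = (0, 1): a_0 = floor(sqrt(108)) = 10, since 10^2 = 100 <= 108 < 121 = 11^2.
Iterate m_{i+1} = d_i*a_i - m_i, d_{i+1} = (108 - m_{i+1}^2)/d_i, a_{i+1} = floor((a_0 + m_{i+1})/d_{i+1}):
  m_1 = 1*10 - 0 = 10, d_1 = (108 - 10^2)/1 = 8/1 = 8, a_1 = floor((10 + 10)/8) = 2.
  m_2 = 8*2 - 10 = 6, d_2 = (108 - 6^2)/8 = 72/8 = 9, a_2 = floor((10 + 6)/9) = 1.
  m_3 = 9*1 - 6 = 3, d_3 = (108 - 3^2)/9 = 99/9 = 11, a_3 = floor((10 + 3)/11) = 1.
  m_4 = 11*1 - 3 = 8, d_4 = (108 - 8^2)/11 = 44/11 = 4, a_4 = floor((10 + 8)/4) = 4.
  m_5 = 4*4 - 8 = 8, d_5 = (108 - 8^2)/4 = 44/4 = 11, a_5 = floor((10 + 8)/11) = 1.
  m_6 = 11*1 - 8 = 3, d_6 = (108 - 3^2)/11 = 99/11 = 9, a_6 = floor((10 + 3)/9) = 1.
  m_7 = 9*1 - 3 = 6, d_7 = (108 - 6^2)/9 = 72/9 = 8, a_7 = floor((10 + 6)/8) = 2.
  m_8 = 8*2 - 6 = 10, d_8 = (108 - 10^2)/8 = 8/8 = 1, a_8 = floor((10 + 10)/1) = 20.
  m_9 = 1*20 - 10 = 10, d_9 = (108 - 10^2)/1 = 8/1 = 8: (m_9, d_9) = (m_1, d_1) = (10, 8), so from here the quotients repeat a_1, ..., a_8; the period length is 8.
So sqrt(108) = [10; (2, 1, 1, 4, 1, 1, 2, 20)] with period length k = 8.
k is even, so the fundamental solution of x^2 - 108y^2 = 1 is (p_{k-1}, q_{k-1}) = (p_7, q_7); compute convergents through index 7.
Convergents (p_i = a_i*p_{i-1} + p_{i-2}, q_i = a_i*q_{i-1} + q_{i-2} with p_{-2}=0, p_{-1}=1, q_{-2}=1, q_{-1}=0):
  i=0: a_0=10, p_0 = 10*1 + 0 = 10, q_0 = 10*0 + 1 = 1.
  i=1: a_1=2, p_1 = 2*10 + 1 = 21, q_1 = 2*1 + 0 = 2.
  i=2: a_2=1, p_2 = 1*21 + 10 = 31, q_2 = 1*2 + 1 = 3.
  i=3: a_3=1, p_3 = 1*31 + 21 = 52, q_3 = 1*3 + 2 = 5.
  i=4: a_4=4, p_4 = 4*52 + 31 = 239, q_4 = 4*5 + 3 = 23.
  i=5: a_5=1, p_5 = 1*239 + 52 = 291, q_5 = 1*23 + 5 = 28.
  i=6: a_6=1, p_6 = 1*291 + 239 = 530, q_6 = 1*28 + 23 = 51.
  i=7: a_7=2, p_7 = 2*530 + 291 = 1351, q_7 = 2*51 + 28 = 130.
Check: 1351^2 - 108*130^2 = 1825201 - 1825200 = 1, so (x, y) = (1351, 130) solves the equation, and by the theorem it is the least positive solution.

(x, y) = (1351, 130)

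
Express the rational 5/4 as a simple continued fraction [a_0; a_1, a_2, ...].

Run the Euclidean algorithm on 5 and 4; the successive quotients are the partial quotients a_0, a_1, ... (each step inverts the fractional part left over by the previous one):
  5 = 1*4 + 1, so a_0 = 1.
  4 = 4*1 + 0, so a_1 = 4.
The remainder reaches 0 after 2 divisions, so the expansion has 2 partial quotients, read off in order.

[1; 4]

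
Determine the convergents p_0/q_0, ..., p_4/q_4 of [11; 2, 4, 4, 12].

Using the convergent recurrence p_i = a_i*p_{i-1} + p_{i-2}, q_i = a_i*q_{i-1} + q_{i-2} with p_{-2}=0, p_{-1}=1, q_{-2}=1, q_{-1}=0:
  i=0: a_0=11, p_0 = 11*1 + 0 = 11, q_0 = 11*0 + 1 = 1.
  i=1: a_1=2, p_1 = 2*11 + 1 = 23, q_1 = 2*1 + 0 = 2.
  i=2: a_2=4, p_2 = 4*23 + 11 = 103, q_2 = 4*2 + 1 = 9.
  i=3: a_3=4, p_3 = 4*103 + 23 = 435, q_3 = 4*9 + 2 = 38.
  i=4: a_4=12, p_4 = 12*435 + 103 = 5323, q_4 = 12*38 + 9 = 465.

11/1, 23/2, 103/9, 435/38, 5323/465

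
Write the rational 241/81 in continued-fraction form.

[2; 1, 39, 2]

Run the Euclidean algorithm on 241 and 81; the successive quotients are the partial quotients a_0, a_1, ... (each step inverts the fractional part left over by the previous one):
  241 = 2*81 + 79, so a_0 = 2.
  81 = 1*79 + 2, so a_1 = 1.
  79 = 39*2 + 1, so a_2 = 39.
  2 = 2*1 + 0, so a_3 = 2.
The remainder reaches 0 after 4 divisions, so the expansion has 4 partial quotients, read off in order.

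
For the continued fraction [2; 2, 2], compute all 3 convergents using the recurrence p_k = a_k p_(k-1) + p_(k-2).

2/1, 5/2, 12/5

Using the convergent recurrence p_i = a_i*p_{i-1} + p_{i-2}, q_i = a_i*q_{i-1} + q_{i-2} with p_{-2}=0, p_{-1}=1, q_{-2}=1, q_{-1}=0:
  i=0: a_0=2, p_0 = 2*1 + 0 = 2, q_0 = 2*0 + 1 = 1.
  i=1: a_1=2, p_1 = 2*2 + 1 = 5, q_1 = 2*1 + 0 = 2.
  i=2: a_2=2, p_2 = 2*5 + 2 = 12, q_2 = 2*2 + 1 = 5.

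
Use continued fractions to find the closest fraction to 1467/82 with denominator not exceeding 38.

Expand x = 1467/82 as a continued fraction with the Euclidean algorithm:
  1467 = 17*82 + 73, so a_0 = 17.
  82 = 1*73 + 9, so a_1 = 1.
  73 = 8*9 + 1, so a_2 = 8.
  9 = 9*1 + 0, so a_3 = 9.
so x = [17; 1, 8, 9].
Convergents (p_i = a_i*p_{i-1} + p_{i-2}, q_i = a_i*q_{i-1} + q_{i-2} with p_{-2}=0, p_{-1}=1, q_{-2}=1, q_{-1}=0), until the denominator exceeds 38:
  i=0: a_0=17, p_0 = 17*1 + 0 = 17, q_0 = 17*0 + 1 = 1.
  i=1: a_1=1, p_1 = 1*17 + 1 = 18, q_1 = 1*1 + 0 = 1.
  i=2: a_2=8, p_2 = 8*18 + 17 = 161, q_2 = 8*1 + 1 = 9.
  i=3: a_3=9, p_3 = 9*161 + 18 = 1467, q_3 = 9*9 + 1 = 82.
q_3 = 82 > 38, so the last convergent with denominator <= 38 is p_2/q_2 = 161/9.
The closest fraction with denominator <= 38 is either p_2/q_2 or the intermediate fraction (k*p_2 + p_1)/(k*q_2 + q_1) with the largest k >= 1 whose denominator stays <= 38; these approach x as k grows, and every other convergent or intermediate fraction in range is farther away.
Largest k: floor((38 - q_1)/q_2) = floor((38 - 1)/9) = 4.
That gives (4*161 + 18)/(4*9 + 1) = 662/37.
Compare the errors: |x - 161/9| = |1467*9 - 161*82|/(82*9) = 1/738, and |x - 662/37| = |1467*37 - 662*82|/(82*37) = 5/3034.
Cross-multiplying, 1*3034 = 3034 < 3690 = 5*738, so 1/738 is smaller: the convergent 161/9 is closer to x than 662/37.

161/9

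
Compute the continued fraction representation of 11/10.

Run the Euclidean algorithm on 11 and 10; the successive quotients are the partial quotients a_0, a_1, ... (each step inverts the fractional part left over by the previous one):
  11 = 1*10 + 1, so a_0 = 1.
  10 = 10*1 + 0, so a_1 = 10.
The remainder reaches 0 after 2 divisions, so the expansion has 2 partial quotients, read off in order.

[1; 10]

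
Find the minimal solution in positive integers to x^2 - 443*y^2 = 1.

(x, y) = (442, 21)

First expand sqrt(443) as a continued fraction. With x_i = (sqrt(443) + m_i)/d_i and (m_0, d_0) = (0, 1): a_0 = floor(sqrt(443)) = 21, since 21^2 = 441 <= 443 < 484 = 22^2.
Iterate m_{i+1} = d_i*a_i - m_i, d_{i+1} = (443 - m_{i+1}^2)/d_i, a_{i+1} = floor((a_0 + m_{i+1})/d_{i+1}):
  m_1 = 1*21 - 0 = 21, d_1 = (443 - 21^2)/1 = 2/1 = 2, a_1 = floor((21 + 21)/2) = 21.
  m_2 = 2*21 - 21 = 21, d_2 = (443 - 21^2)/2 = 2/2 = 1, a_2 = floor((21 + 21)/1) = 42.
  m_3 = 1*42 - 21 = 21, d_3 = (443 - 21^2)/1 = 2/1 = 2: (m_3, d_3) = (m_1, d_1) = (21, 2), so from here the quotients repeat a_1, a_2; the period length is 2.
So sqrt(443) = [21; (21, 42)] with period length k = 2.
k is even, so the fundamental solution of x^2 - 443y^2 = 1 is (p_{k-1}, q_{k-1}) = (p_1, q_1); compute convergents through index 1.
Convergents (p_i = a_i*p_{i-1} + p_{i-2}, q_i = a_i*q_{i-1} + q_{i-2} with p_{-2}=0, p_{-1}=1, q_{-2}=1, q_{-1}=0):
  i=0: a_0=21, p_0 = 21*1 + 0 = 21, q_0 = 21*0 + 1 = 1.
  i=1: a_1=21, p_1 = 21*21 + 1 = 442, q_1 = 21*1 + 0 = 21.
Check: 442^2 - 443*21^2 = 195364 - 195363 = 1, so (x, y) = (442, 21) solves the equation, and by the theorem it is the least positive solution.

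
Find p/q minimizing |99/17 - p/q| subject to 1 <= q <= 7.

Expand x = 99/17 as a continued fraction with the Euclidean algorithm:
  99 = 5*17 + 14, so a_0 = 5.
  17 = 1*14 + 3, so a_1 = 1.
  14 = 4*3 + 2, so a_2 = 4.
  3 = 1*2 + 1, so a_3 = 1.
  2 = 2*1 + 0, so a_4 = 2.
so x = [5; 1, 4, 1, 2].
Convergents (p_i = a_i*p_{i-1} + p_{i-2}, q_i = a_i*q_{i-1} + q_{i-2} with p_{-2}=0, p_{-1}=1, q_{-2}=1, q_{-1}=0), until the denominator exceeds 7:
  i=0: a_0=5, p_0 = 5*1 + 0 = 5, q_0 = 5*0 + 1 = 1.
  i=1: a_1=1, p_1 = 1*5 + 1 = 6, q_1 = 1*1 + 0 = 1.
  i=2: a_2=4, p_2 = 4*6 + 5 = 29, q_2 = 4*1 + 1 = 5.
  i=3: a_3=1, p_3 = 1*29 + 6 = 35, q_3 = 1*5 + 1 = 6.
  i=4: a_4=2, p_4 = 2*35 + 29 = 99, q_4 = 2*6 + 5 = 17.
q_4 = 17 > 7, so the last convergent with denominator <= 7 is p_3/q_3 = 35/6.
The closest fraction with denominator <= 7 is either p_3/q_3 or the intermediate fraction (k*p_3 + p_2)/(k*q_3 + q_2) with the largest k >= 1 whose denominator stays <= 7; these approach x as k grows, and every other convergent or intermediate fraction in range is farther away.
Largest k: floor((7 - q_2)/q_3) = floor((7 - 5)/6) = 0.
Since k = 0, no intermediate fraction beyond p_3/q_3 has denominator <= 7, so the convergent 35/6 is the closest (its error is |99*6 - 35*17|/(17*6) = 1/102).

35/6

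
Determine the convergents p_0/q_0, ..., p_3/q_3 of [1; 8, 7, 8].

1/1, 9/8, 64/57, 521/464

Using the convergent recurrence p_i = a_i*p_{i-1} + p_{i-2}, q_i = a_i*q_{i-1} + q_{i-2} with p_{-2}=0, p_{-1}=1, q_{-2}=1, q_{-1}=0:
  i=0: a_0=1, p_0 = 1*1 + 0 = 1, q_0 = 1*0 + 1 = 1.
  i=1: a_1=8, p_1 = 8*1 + 1 = 9, q_1 = 8*1 + 0 = 8.
  i=2: a_2=7, p_2 = 7*9 + 1 = 64, q_2 = 7*8 + 1 = 57.
  i=3: a_3=8, p_3 = 8*64 + 9 = 521, q_3 = 8*57 + 8 = 464.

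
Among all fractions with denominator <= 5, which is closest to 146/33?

22/5

Expand x = 146/33 as a continued fraction with the Euclidean algorithm:
  146 = 4*33 + 14, so a_0 = 4.
  33 = 2*14 + 5, so a_1 = 2.
  14 = 2*5 + 4, so a_2 = 2.
  5 = 1*4 + 1, so a_3 = 1.
  4 = 4*1 + 0, so a_4 = 4.
so x = [4; 2, 2, 1, 4].
Convergents (p_i = a_i*p_{i-1} + p_{i-2}, q_i = a_i*q_{i-1} + q_{i-2} with p_{-2}=0, p_{-1}=1, q_{-2}=1, q_{-1}=0), until the denominator exceeds 5:
  i=0: a_0=4, p_0 = 4*1 + 0 = 4, q_0 = 4*0 + 1 = 1.
  i=1: a_1=2, p_1 = 2*4 + 1 = 9, q_1 = 2*1 + 0 = 2.
  i=2: a_2=2, p_2 = 2*9 + 4 = 22, q_2 = 2*2 + 1 = 5.
  i=3: a_3=1, p_3 = 1*22 + 9 = 31, q_3 = 1*5 + 2 = 7.
q_3 = 7 > 5, so the last convergent with denominator <= 5 is p_2/q_2 = 22/5.
The closest fraction with denominator <= 5 is either p_2/q_2 or the intermediate fraction (k*p_2 + p_1)/(k*q_2 + q_1) with the largest k >= 1 whose denominator stays <= 5; these approach x as k grows, and every other convergent or intermediate fraction in range is farther away.
Largest k: floor((5 - q_1)/q_2) = floor((5 - 2)/5) = 0.
Since k = 0, no intermediate fraction beyond p_2/q_2 has denominator <= 5, so the convergent 22/5 is the closest (its error is |146*5 - 22*33|/(33*5) = 4/165).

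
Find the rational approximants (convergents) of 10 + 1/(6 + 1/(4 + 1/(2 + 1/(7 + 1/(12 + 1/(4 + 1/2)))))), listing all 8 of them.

10/1, 61/6, 254/25, 569/56, 4237/417, 51413/5060, 209889/20657, 471191/46374

Using the convergent recurrence p_i = a_i*p_{i-1} + p_{i-2}, q_i = a_i*q_{i-1} + q_{i-2} with p_{-2}=0, p_{-1}=1, q_{-2}=1, q_{-1}=0:
  i=0: a_0=10, p_0 = 10*1 + 0 = 10, q_0 = 10*0 + 1 = 1.
  i=1: a_1=6, p_1 = 6*10 + 1 = 61, q_1 = 6*1 + 0 = 6.
  i=2: a_2=4, p_2 = 4*61 + 10 = 254, q_2 = 4*6 + 1 = 25.
  i=3: a_3=2, p_3 = 2*254 + 61 = 569, q_3 = 2*25 + 6 = 56.
  i=4: a_4=7, p_4 = 7*569 + 254 = 4237, q_4 = 7*56 + 25 = 417.
  i=5: a_5=12, p_5 = 12*4237 + 569 = 51413, q_5 = 12*417 + 56 = 5060.
  i=6: a_6=4, p_6 = 4*51413 + 4237 = 209889, q_6 = 4*5060 + 417 = 20657.
  i=7: a_7=2, p_7 = 2*209889 + 51413 = 471191, q_7 = 2*20657 + 5060 = 46374.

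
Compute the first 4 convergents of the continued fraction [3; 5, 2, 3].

3/1, 16/5, 35/11, 121/38

Using the convergent recurrence p_i = a_i*p_{i-1} + p_{i-2}, q_i = a_i*q_{i-1} + q_{i-2} with p_{-2}=0, p_{-1}=1, q_{-2}=1, q_{-1}=0:
  i=0: a_0=3, p_0 = 3*1 + 0 = 3, q_0 = 3*0 + 1 = 1.
  i=1: a_1=5, p_1 = 5*3 + 1 = 16, q_1 = 5*1 + 0 = 5.
  i=2: a_2=2, p_2 = 2*16 + 3 = 35, q_2 = 2*5 + 1 = 11.
  i=3: a_3=3, p_3 = 3*35 + 16 = 121, q_3 = 3*11 + 5 = 38.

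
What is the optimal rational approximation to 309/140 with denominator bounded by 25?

Expand x = 309/140 as a continued fraction with the Euclidean algorithm:
  309 = 2*140 + 29, so a_0 = 2.
  140 = 4*29 + 24, so a_1 = 4.
  29 = 1*24 + 5, so a_2 = 1.
  24 = 4*5 + 4, so a_3 = 4.
  5 = 1*4 + 1, so a_4 = 1.
  4 = 4*1 + 0, so a_5 = 4.
so x = [2; 4, 1, 4, 1, 4].
Convergents (p_i = a_i*p_{i-1} + p_{i-2}, q_i = a_i*q_{i-1} + q_{i-2} with p_{-2}=0, p_{-1}=1, q_{-2}=1, q_{-1}=0), until the denominator exceeds 25:
  i=0: a_0=2, p_0 = 2*1 + 0 = 2, q_0 = 2*0 + 1 = 1.
  i=1: a_1=4, p_1 = 4*2 + 1 = 9, q_1 = 4*1 + 0 = 4.
  i=2: a_2=1, p_2 = 1*9 + 2 = 11, q_2 = 1*4 + 1 = 5.
  i=3: a_3=4, p_3 = 4*11 + 9 = 53, q_3 = 4*5 + 4 = 24.
  i=4: a_4=1, p_4 = 1*53 + 11 = 64, q_4 = 1*24 + 5 = 29.
q_4 = 29 > 25, so the last convergent with denominator <= 25 is p_3/q_3 = 53/24.
The closest fraction with denominator <= 25 is either p_3/q_3 or the intermediate fraction (k*p_3 + p_2)/(k*q_3 + q_2) with the largest k >= 1 whose denominator stays <= 25; these approach x as k grows, and every other convergent or intermediate fraction in range is farther away.
Largest k: floor((25 - q_2)/q_3) = floor((25 - 5)/24) = 0.
Since k = 0, no intermediate fraction beyond p_3/q_3 has denominator <= 25, so the convergent 53/24 is the closest (its error is |309*24 - 53*140|/(140*24) = 4/3360).

53/24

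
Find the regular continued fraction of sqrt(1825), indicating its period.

[42; (1, 2, 1, 1, 2, 1, 84)]

Write x_i = (sqrt(1825) + m_i)/d_i with (m_0, d_0) = (0, 1). a_0 = floor(sqrt(1825)) = 42, since 42^2 = 1764 <= 1825 < 1849 = 43^2.
Iterate m_{i+1} = d_i*a_i - m_i, d_{i+1} = (1825 - m_{i+1}^2)/d_i, a_{i+1} = floor((a_0 + m_{i+1})/d_{i+1}):
  m_1 = 1*42 - 0 = 42, d_1 = (1825 - 42^2)/1 = 61/1 = 61, a_1 = floor((42 + 42)/61) = 1.
  m_2 = 61*1 - 42 = 19, d_2 = (1825 - 19^2)/61 = 1464/61 = 24, a_2 = floor((42 + 19)/24) = 2.
  m_3 = 24*2 - 19 = 29, d_3 = (1825 - 29^2)/24 = 984/24 = 41, a_3 = floor((42 + 29)/41) = 1.
  m_4 = 41*1 - 29 = 12, d_4 = (1825 - 12^2)/41 = 1681/41 = 41, a_4 = floor((42 + 12)/41) = 1.
  m_5 = 41*1 - 12 = 29, d_5 = (1825 - 29^2)/41 = 984/41 = 24, a_5 = floor((42 + 29)/24) = 2.
  m_6 = 24*2 - 29 = 19, d_6 = (1825 - 19^2)/24 = 1464/24 = 61, a_6 = floor((42 + 19)/61) = 1.
  m_7 = 61*1 - 19 = 42, d_7 = (1825 - 42^2)/61 = 61/61 = 1, a_7 = floor((42 + 42)/1) = 84.
  m_8 = 1*84 - 42 = 42, d_8 = (1825 - 42^2)/1 = 61/1 = 61: (m_8, d_8) = (m_1, d_1) = (42, 61), so from here the quotients repeat a_1, ..., a_7; the period length is 7.
Hence the expansion of sqrt(1825) is a_0 = 42 followed by the repeating block 1, 2, 1, 1, 2, 1, 84 (period 7).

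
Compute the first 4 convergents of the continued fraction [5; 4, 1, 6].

Using the convergent recurrence p_i = a_i*p_{i-1} + p_{i-2}, q_i = a_i*q_{i-1} + q_{i-2} with p_{-2}=0, p_{-1}=1, q_{-2}=1, q_{-1}=0:
  i=0: a_0=5, p_0 = 5*1 + 0 = 5, q_0 = 5*0 + 1 = 1.
  i=1: a_1=4, p_1 = 4*5 + 1 = 21, q_1 = 4*1 + 0 = 4.
  i=2: a_2=1, p_2 = 1*21 + 5 = 26, q_2 = 1*4 + 1 = 5.
  i=3: a_3=6, p_3 = 6*26 + 21 = 177, q_3 = 6*5 + 4 = 34.

5/1, 21/4, 26/5, 177/34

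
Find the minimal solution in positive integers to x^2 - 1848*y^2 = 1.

First expand sqrt(1848) as a continued fraction. With x_i = (sqrt(1848) + m_i)/d_i and (m_0, d_0) = (0, 1): a_0 = floor(sqrt(1848)) = 42, since 42^2 = 1764 <= 1848 < 1849 = 43^2.
Iterate m_{i+1} = d_i*a_i - m_i, d_{i+1} = (1848 - m_{i+1}^2)/d_i, a_{i+1} = floor((a_0 + m_{i+1})/d_{i+1}):
  m_1 = 1*42 - 0 = 42, d_1 = (1848 - 42^2)/1 = 84/1 = 84, a_1 = floor((42 + 42)/84) = 1.
  m_2 = 84*1 - 42 = 42, d_2 = (1848 - 42^2)/84 = 84/84 = 1, a_2 = floor((42 + 42)/1) = 84.
  m_3 = 1*84 - 42 = 42, d_3 = (1848 - 42^2)/1 = 84/1 = 84: (m_3, d_3) = (m_1, d_1) = (42, 84), so from here the quotients repeat a_1, a_2; the period length is 2.
So sqrt(1848) = [42; (1, 84)] with period length k = 2.
k is even, so the fundamental solution of x^2 - 1848y^2 = 1 is (p_{k-1}, q_{k-1}) = (p_1, q_1); compute convergents through index 1.
Convergents (p_i = a_i*p_{i-1} + p_{i-2}, q_i = a_i*q_{i-1} + q_{i-2} with p_{-2}=0, p_{-1}=1, q_{-2}=1, q_{-1}=0):
  i=0: a_0=42, p_0 = 42*1 + 0 = 42, q_0 = 42*0 + 1 = 1.
  i=1: a_1=1, p_1 = 1*42 + 1 = 43, q_1 = 1*1 + 0 = 1.
Check: 43^2 - 1848*1^2 = 1849 - 1848 = 1, so (x, y) = (43, 1) solves the equation, and by the theorem it is the least positive solution.

(x, y) = (43, 1)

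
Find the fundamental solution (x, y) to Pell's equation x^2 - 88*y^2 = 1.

(x, y) = (197, 21)

First expand sqrt(88) as a continued fraction. With x_i = (sqrt(88) + m_i)/d_i and (m_0, d_0) = (0, 1): a_0 = floor(sqrt(88)) = 9, since 9^2 = 81 <= 88 < 100 = 10^2.
Iterate m_{i+1} = d_i*a_i - m_i, d_{i+1} = (88 - m_{i+1}^2)/d_i, a_{i+1} = floor((a_0 + m_{i+1})/d_{i+1}):
  m_1 = 1*9 - 0 = 9, d_1 = (88 - 9^2)/1 = 7/1 = 7, a_1 = floor((9 + 9)/7) = 2.
  m_2 = 7*2 - 9 = 5, d_2 = (88 - 5^2)/7 = 63/7 = 9, a_2 = floor((9 + 5)/9) = 1.
  m_3 = 9*1 - 5 = 4, d_3 = (88 - 4^2)/9 = 72/9 = 8, a_3 = floor((9 + 4)/8) = 1.
  m_4 = 8*1 - 4 = 4, d_4 = (88 - 4^2)/8 = 72/8 = 9, a_4 = floor((9 + 4)/9) = 1.
  m_5 = 9*1 - 4 = 5, d_5 = (88 - 5^2)/9 = 63/9 = 7, a_5 = floor((9 + 5)/7) = 2.
  m_6 = 7*2 - 5 = 9, d_6 = (88 - 9^2)/7 = 7/7 = 1, a_6 = floor((9 + 9)/1) = 18.
  m_7 = 1*18 - 9 = 9, d_7 = (88 - 9^2)/1 = 7/1 = 7: (m_7, d_7) = (m_1, d_1) = (9, 7), so from here the quotients repeat a_1, ..., a_6; the period length is 6.
So sqrt(88) = [9; (2, 1, 1, 1, 2, 18)] with period length k = 6.
k is even, so the fundamental solution of x^2 - 88y^2 = 1 is (p_{k-1}, q_{k-1}) = (p_5, q_5); compute convergents through index 5.
Convergents (p_i = a_i*p_{i-1} + p_{i-2}, q_i = a_i*q_{i-1} + q_{i-2} with p_{-2}=0, p_{-1}=1, q_{-2}=1, q_{-1}=0):
  i=0: a_0=9, p_0 = 9*1 + 0 = 9, q_0 = 9*0 + 1 = 1.
  i=1: a_1=2, p_1 = 2*9 + 1 = 19, q_1 = 2*1 + 0 = 2.
  i=2: a_2=1, p_2 = 1*19 + 9 = 28, q_2 = 1*2 + 1 = 3.
  i=3: a_3=1, p_3 = 1*28 + 19 = 47, q_3 = 1*3 + 2 = 5.
  i=4: a_4=1, p_4 = 1*47 + 28 = 75, q_4 = 1*5 + 3 = 8.
  i=5: a_5=2, p_5 = 2*75 + 47 = 197, q_5 = 2*8 + 5 = 21.
Check: 197^2 - 88*21^2 = 38809 - 38808 = 1, so (x, y) = (197, 21) solves the equation, and by the theorem it is the least positive solution.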